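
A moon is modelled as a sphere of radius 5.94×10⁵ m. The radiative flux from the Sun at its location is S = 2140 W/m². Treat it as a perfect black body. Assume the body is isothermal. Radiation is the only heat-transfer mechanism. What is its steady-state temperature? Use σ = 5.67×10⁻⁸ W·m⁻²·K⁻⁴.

At equilibrium, absorbed power = emitted power.
Absorbing cross-section = πr² = 1.108×10¹² m²; emitting surface = 4πr² = 4.434×10¹² m² (ratio 4).
S·A_cross = εσ·A_surf·T⁴  ⇒  T⁴ = S/(4σ).
T⁴ = 1.00·2140/(4·5.67×10⁻⁸) = 9.436×10⁹ K⁴.
T = (9.436×10⁹)^(1/4).

T ≈ 312 K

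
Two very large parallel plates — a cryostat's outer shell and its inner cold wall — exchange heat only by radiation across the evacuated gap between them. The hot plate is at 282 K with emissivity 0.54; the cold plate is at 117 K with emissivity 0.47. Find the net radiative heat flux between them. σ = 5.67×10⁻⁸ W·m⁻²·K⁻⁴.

For two infinite grey parallel plates, q = σ(T₁⁴ − T₂⁴)/(1/ε₁ + 1/ε₂ − 1).
T₁⁴ − T₂⁴ = 6.324×10⁹ − 1.874×10⁸ = 6.137×10⁹ K⁴.
1/ε₁ + 1/ε₂ − 1 = 1.852 + 2.128 − 1 = 2.980.
q = 5.67×10⁻⁸ × 6.137×10⁹ / 2.980.

q ≈ 117 W/m²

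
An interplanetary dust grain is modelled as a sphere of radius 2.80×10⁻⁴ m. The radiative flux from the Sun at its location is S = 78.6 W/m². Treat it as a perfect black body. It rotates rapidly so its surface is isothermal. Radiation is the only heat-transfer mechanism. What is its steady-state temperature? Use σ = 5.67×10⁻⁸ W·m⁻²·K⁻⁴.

At equilibrium, absorbed power = emitted power.
Absorbing cross-section = πr² = 2.463×10⁻⁷ m²; emitting surface = 4πr² = 9.852×10⁻⁷ m² (ratio 4).
S·A_cross = εσ·A_surf·T⁴  ⇒  T⁴ = S/(4σ).
T⁴ = 1.00·78.6/(4·5.67×10⁻⁸) = 3.466×10⁸ K⁴.
T = (3.466×10⁸)^(1/4).

T ≈ 136 K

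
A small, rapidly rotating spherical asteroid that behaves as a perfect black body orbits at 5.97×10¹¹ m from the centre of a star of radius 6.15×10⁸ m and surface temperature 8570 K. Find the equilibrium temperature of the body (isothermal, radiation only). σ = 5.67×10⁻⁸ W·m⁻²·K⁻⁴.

T ≈ 194 K

The star's surface emits σT_*⁴; at distance d the flux is S = σT_*⁴(R_*/d)².
S = 5.67×10⁻⁸·(8570)⁴·(6.15×10⁸/5.97×10¹¹)² = 324.6 W/m².
For an isothermal sphere T⁴ = (1−a)S/(4σ) = 1.431×10⁹ K⁴.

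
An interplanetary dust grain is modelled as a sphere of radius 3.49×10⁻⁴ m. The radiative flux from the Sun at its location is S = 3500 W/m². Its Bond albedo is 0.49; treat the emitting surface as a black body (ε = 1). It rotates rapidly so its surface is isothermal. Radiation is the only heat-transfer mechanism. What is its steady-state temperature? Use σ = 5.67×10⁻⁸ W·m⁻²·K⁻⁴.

T ≈ 298 K

At equilibrium, absorbed power = emitted power.
Absorbing cross-section = πr² = 3.826×10⁻⁷ m²; emitting surface = 4πr² = 1.531×10⁻⁶ m² (ratio 4).
(1−a)S·A_cross = εσ·A_surf·T⁴  ⇒  T⁴ = (1−a)S/(4σ).
T⁴ = 0.510·3500/(4·5.67×10⁻⁸) = 7.870×10⁹ K⁴.
T = (7.870×10⁹)^(1/4).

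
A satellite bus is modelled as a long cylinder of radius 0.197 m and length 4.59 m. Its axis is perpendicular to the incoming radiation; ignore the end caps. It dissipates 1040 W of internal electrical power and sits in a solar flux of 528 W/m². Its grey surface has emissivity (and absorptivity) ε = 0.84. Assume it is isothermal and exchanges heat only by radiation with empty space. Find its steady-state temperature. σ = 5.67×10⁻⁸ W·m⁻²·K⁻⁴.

At steady state, absorbed solar power + internal power = radiated power.
Absorbed: α·S·A_cross = 0.84·528·1.808 = 802.1 W (cross-section 2rL).
Total input = 802.1 + 1040 = 1842 W.
Radiated: εσ·A_surf·T⁴ with A_surf = 2πrL = 5.681 m².
T⁴ = 1842/(0.84·5.67×10⁻⁸·5.681) = 6.808×10⁹ K⁴.

T ≈ 287 K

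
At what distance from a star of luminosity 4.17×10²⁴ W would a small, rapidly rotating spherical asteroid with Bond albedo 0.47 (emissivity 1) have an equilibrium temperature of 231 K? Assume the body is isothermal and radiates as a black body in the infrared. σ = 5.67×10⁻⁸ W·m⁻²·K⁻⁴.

d ≈ 1.65×10¹⁰ m

For an isothermal black-emitting sphere, (1−a)S·πr² = σ·4πr²·T⁴ ⇒ S = 4σT⁴/(1−a).
S = 4·5.67×10⁻⁸·(231)⁴/0.530 = 1218 W/m².
Flux falls as S = L/(4πd²), so d = √(L/(4πS)) = √(4.17×10²⁴/(4π·1218)).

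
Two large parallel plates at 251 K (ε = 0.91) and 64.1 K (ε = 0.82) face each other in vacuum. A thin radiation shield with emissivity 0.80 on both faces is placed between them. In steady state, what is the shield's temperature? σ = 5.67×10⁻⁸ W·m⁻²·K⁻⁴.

In steady state the net flux on the hot side equals that on the cold side.
σ(T₁⁴−T_s⁴)/D₁ = σ(T_s⁴−T₂⁴)/D₂, with D₁ = 1/ε₁+1/ε_s−1 = 1.349, D₂ = 1/ε_s+1/ε₂−1 = 1.470.
Solve for T_s⁴: T_s⁴ = (D₂·T₁⁴ + D₁·T₂⁴)/(D₁+D₂) = 2.078×10⁹ K⁴.

T_s ≈ 213 K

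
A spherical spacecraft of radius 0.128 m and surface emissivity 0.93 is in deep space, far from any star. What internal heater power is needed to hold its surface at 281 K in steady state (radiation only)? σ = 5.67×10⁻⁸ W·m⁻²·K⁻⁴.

P = εσ·4πr²·T⁴.
4πr² = 0.2059 m²; T⁴ = 6.235×10⁹ K⁴.
P = 0.93·5.67×10⁻⁸·0.2059·6.235×10⁹.

P ≈ 67.7 W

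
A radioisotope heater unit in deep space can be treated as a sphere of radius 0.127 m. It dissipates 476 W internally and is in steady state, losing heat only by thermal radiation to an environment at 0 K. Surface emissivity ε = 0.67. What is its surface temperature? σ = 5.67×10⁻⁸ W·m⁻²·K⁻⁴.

Steady state: internal power = radiated power, P = εσA T⁴.
Radiating area A = 4πr² = 0.2027 m².
T⁴ = P/(εσA) = 476/(0.67·5.67×10⁻⁸·0.2027) = 6.182×10¹⁰ K⁴.
T = (6.182×10¹⁰)^(1/4).

T ≈ 499 K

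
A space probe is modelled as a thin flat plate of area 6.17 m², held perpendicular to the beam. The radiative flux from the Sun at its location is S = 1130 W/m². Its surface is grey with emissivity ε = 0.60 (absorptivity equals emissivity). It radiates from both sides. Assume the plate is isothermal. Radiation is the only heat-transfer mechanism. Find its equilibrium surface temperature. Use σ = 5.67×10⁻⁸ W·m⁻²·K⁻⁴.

At equilibrium, absorbed power = emitted power.
Absorbing cross-section = A = 6.170 m²; emitting surface = 2A = 12.34 m² (ratio 2).
εS·A_cross = εσ·A_surf·T⁴  ⇒  T⁴ = S/(2σ)   (ε cancels).
T⁴ = 1130/(2·5.67×10⁻⁸) = 9.965×10⁹ K⁴.
T = (9.965×10⁹)^(1/4).

T ≈ 316 K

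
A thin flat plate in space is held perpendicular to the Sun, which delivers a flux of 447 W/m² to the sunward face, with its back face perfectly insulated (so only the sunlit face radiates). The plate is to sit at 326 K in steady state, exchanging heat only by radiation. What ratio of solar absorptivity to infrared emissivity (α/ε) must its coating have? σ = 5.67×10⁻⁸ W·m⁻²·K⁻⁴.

Balance: αS·A = εσ·1A·T⁴ ⇒ α/ε = σT⁴/S.
α/ε = 5.67×10⁻⁸·(326)⁴/447 = 5.67×10⁻⁸·1.129×10¹⁰/447.

α/ε ≈ 1.43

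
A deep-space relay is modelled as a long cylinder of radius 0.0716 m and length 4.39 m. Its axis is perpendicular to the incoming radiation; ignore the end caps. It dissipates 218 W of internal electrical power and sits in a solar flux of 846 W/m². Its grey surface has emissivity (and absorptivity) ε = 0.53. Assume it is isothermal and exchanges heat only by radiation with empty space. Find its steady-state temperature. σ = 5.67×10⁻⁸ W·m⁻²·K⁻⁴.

T ≈ 303 K

At steady state, absorbed solar power + internal power = radiated power.
Absorbed: α·S·A_cross = 0.53·846·0.6286 = 281.9 W (cross-section 2rL).
Total input = 281.9 + 218 = 499.9 W.
Radiated: εσ·A_surf·T⁴ with A_surf = 2πrL = 1.975 m².
T⁴ = 499.9/(0.53·5.67×10⁻⁸·1.975) = 8.423×10⁹ K⁴.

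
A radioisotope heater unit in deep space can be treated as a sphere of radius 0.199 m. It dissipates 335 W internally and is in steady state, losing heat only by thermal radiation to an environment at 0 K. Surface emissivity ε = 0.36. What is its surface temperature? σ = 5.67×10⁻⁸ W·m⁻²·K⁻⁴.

T ≈ 426 K

Steady state: internal power = radiated power, P = εσA T⁴.
Radiating area A = 4πr² = 0.4976 m².
T⁴ = P/(εσA) = 335/(0.36·5.67×10⁻⁸·0.4976) = 3.298×10¹⁰ K⁴.
T = (3.298×10¹⁰)^(1/4).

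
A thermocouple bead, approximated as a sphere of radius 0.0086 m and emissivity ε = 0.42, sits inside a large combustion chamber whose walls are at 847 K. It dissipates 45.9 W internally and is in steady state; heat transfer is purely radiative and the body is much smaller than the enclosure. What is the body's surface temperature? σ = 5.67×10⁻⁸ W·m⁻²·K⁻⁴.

T ≈ 1270 K

For a small grey body in a large enclosure, net radiated power = εσA(T⁴ − T_w⁴).
Steady state: P = εσA(T⁴ − T_w⁴) with A = 4πr² = 9.294×10⁻⁴ m².
T⁴ = P/(εσA) + T_w⁴ = 45.9/(0.42·5.67×10⁻⁸·9.294×10⁻⁴) + (847)⁴
    = 2.074×10¹² + 5.147×10¹¹ = 2.589×10¹² K⁴.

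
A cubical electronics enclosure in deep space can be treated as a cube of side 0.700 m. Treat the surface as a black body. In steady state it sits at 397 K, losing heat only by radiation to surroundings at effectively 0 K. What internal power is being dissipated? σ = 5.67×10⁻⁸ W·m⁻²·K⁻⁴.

Steady state: P = εσA T⁴.
A = 6L² = 2.940 m²; T⁴ = (397)⁴ = 2.484×10¹⁰ K⁴.
P = 1.0 × 5.67×10⁻⁸ × 2.940 × 2.484×10¹⁰.

P ≈ 4140 W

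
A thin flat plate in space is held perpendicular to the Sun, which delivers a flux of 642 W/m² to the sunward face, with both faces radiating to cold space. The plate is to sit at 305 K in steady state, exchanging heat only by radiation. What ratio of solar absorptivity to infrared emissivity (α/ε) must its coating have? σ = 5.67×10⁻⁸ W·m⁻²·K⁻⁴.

Balance: αS·A = εσ·2A·T⁴ ⇒ α/ε = 2σT⁴/S.
α/ε = 2·5.67×10⁻⁸·(305)⁴/642 = 2·5.67×10⁻⁸·8.654×10⁹/642.

α/ε ≈ 1.53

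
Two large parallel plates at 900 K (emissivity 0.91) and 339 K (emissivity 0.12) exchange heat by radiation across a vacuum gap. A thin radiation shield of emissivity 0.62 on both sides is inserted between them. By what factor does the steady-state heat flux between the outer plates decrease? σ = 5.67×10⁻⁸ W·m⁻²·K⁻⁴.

factor ≈ 1.26

Without shield: q₀ = σΔ(T⁴)/(1/ε₁+1/ε₂−1) with denominator 8.432.
With shield the two gaps are in series; the resistances add: (1/ε₁+1/ε_s−1)+(1/ε_s+1/ε₂−1) = 1.712+8.946 = 10.66.
Heat-flux ratio q₀/q = 10.66/8.432.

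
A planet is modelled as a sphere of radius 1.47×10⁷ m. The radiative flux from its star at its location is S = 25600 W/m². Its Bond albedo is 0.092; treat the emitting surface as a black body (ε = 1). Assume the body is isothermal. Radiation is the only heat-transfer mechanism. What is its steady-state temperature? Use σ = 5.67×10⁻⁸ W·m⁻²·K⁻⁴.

At equilibrium, absorbed power = emitted power.
Absorbing cross-section = πr² = 6.789×10¹⁴ m²; emitting surface = 4πr² = 2.715×10¹⁵ m² (ratio 4).
(1−a)S·A_cross = εσ·A_surf·T⁴  ⇒  T⁴ = (1−a)S/(4σ).
T⁴ = 0.908·25600/(4·5.67×10⁻⁸) = 1.025×10¹¹ K⁴.
T = (1.025×10¹¹)^(1/4).

T ≈ 566 K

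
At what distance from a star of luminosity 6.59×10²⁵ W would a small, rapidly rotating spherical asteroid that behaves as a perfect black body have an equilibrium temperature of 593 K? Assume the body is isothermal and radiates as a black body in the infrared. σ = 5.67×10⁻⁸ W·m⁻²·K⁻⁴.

d ≈ 1.37×10¹⁰ m

For an isothermal black-emitting sphere, (1−a)S·πr² = σ·4πr²·T⁴ ⇒ S = 4σT⁴/(1−a).
S = 4·5.67×10⁻⁸·(593)⁴/1.00 = 28050 W/m².
Flux falls as S = L/(4πd²), so d = √(L/(4πS)) = √(6.59×10²⁵/(4π·28050)).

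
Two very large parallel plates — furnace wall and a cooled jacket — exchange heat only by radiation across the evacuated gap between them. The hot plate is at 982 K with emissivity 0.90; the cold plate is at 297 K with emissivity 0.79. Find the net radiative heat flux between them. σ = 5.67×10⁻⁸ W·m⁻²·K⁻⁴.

For two infinite grey parallel plates, q = σ(T₁⁴ − T₂⁴)/(1/ε₁ + 1/ε₂ − 1).
T₁⁴ − T₂⁴ = 9.299×10¹¹ − 7.781×10⁹ = 9.221×10¹¹ K⁴.
1/ε₁ + 1/ε₂ − 1 = 1.111 + 1.266 − 1 = 1.377.
q = 5.67×10⁻⁸ × 9.221×10¹¹ / 1.377.

q ≈ 38000 W/m²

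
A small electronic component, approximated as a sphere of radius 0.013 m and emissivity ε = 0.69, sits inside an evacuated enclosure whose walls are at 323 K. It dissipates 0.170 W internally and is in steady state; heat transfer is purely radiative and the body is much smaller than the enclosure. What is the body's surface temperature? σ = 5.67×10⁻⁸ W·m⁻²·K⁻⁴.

T ≈ 337 K

For a small grey body in a large enclosure, net radiated power = εσA(T⁴ − T_w⁴).
Steady state: P = εσA(T⁴ − T_w⁴) with A = 4πr² = 0.002124 m².
T⁴ = P/(εσA) + T_w⁴ = 0.170/(0.69·5.67×10⁻⁸·0.002124) + (323)⁴
    = 2.046×10⁹ + 1.088×10¹⁰ = 1.293×10¹⁰ K⁴.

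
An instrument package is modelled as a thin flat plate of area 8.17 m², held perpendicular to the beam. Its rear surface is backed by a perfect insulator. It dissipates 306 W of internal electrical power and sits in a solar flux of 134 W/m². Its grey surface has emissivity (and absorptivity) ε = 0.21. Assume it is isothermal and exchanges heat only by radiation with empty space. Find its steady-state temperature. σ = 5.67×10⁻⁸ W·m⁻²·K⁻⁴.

At steady state, absorbed solar power + internal power = radiated power.
Absorbed: α·S·A_cross = 0.21·134·8.170 = 229.9 W (cross-section A).
Total input = 229.9 + 306 = 535.9 W.
Radiated: εσ·A_surf·T⁴ with A_surf = A = 8.170 m².
T⁴ = 535.9/(0.21·5.67×10⁻⁸·8.170) = 5.509×10⁹ K⁴.

T ≈ 272 K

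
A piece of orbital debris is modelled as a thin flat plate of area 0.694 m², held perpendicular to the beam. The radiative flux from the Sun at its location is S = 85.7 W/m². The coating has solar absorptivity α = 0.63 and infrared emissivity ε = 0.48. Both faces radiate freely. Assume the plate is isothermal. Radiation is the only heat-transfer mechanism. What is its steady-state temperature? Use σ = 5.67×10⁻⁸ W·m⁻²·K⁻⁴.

T ≈ 177 K

At equilibrium, absorbed power = emitted power.
Absorbing cross-section = A = 0.6940 m²; emitting surface = 2A = 1.388 m² (ratio 2).
αS·A_cross = εσ·A_surf·T⁴  ⇒  T⁴ = αS/(ε·2σ).
T⁴ = 0.630·85.7/(0.48·2·5.67×10⁻⁸) = 9.919×10⁸ K⁴.
T = (9.919×10⁸)^(1/4).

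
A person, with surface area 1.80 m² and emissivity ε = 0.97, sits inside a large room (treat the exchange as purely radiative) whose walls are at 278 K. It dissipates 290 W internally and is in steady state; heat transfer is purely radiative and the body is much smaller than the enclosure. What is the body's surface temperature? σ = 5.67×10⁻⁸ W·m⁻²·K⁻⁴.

For a small grey body in a large enclosure, net radiated power = εσA(T⁴ − T_w⁴).
Steady state: P = εσA(T⁴ − T_w⁴) with A = 1.80 m².
T⁴ = P/(εσA) + T_w⁴ = 290/(0.97·5.67×10⁻⁸·1.800) + (278)⁴
    = 2.929×10⁹ + 5.973×10⁹ = 8.902×10⁹ K⁴.

T ≈ 307 K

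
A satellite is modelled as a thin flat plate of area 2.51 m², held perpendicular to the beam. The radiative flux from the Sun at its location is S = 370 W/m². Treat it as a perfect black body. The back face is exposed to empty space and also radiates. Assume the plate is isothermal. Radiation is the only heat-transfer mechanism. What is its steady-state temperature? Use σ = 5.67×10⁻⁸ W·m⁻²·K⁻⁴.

At equilibrium, absorbed power = emitted power.
Absorbing cross-section = A = 2.510 m²; emitting surface = 2A = 5.020 m² (ratio 2).
S·A_cross = εσ·A_surf·T⁴  ⇒  T⁴ = S/(2σ).
T⁴ = 1.00·370/(2·5.67×10⁻⁸) = 3.263×10⁹ K⁴.
T = (3.263×10⁹)^(1/4).

T ≈ 239 K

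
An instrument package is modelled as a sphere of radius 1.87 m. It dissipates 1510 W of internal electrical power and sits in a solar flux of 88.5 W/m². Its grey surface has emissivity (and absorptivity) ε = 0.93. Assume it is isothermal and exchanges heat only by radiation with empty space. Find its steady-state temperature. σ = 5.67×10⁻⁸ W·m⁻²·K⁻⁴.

T ≈ 180 K

At steady state, absorbed solar power + internal power = radiated power.
Absorbed: α·S·A_cross = 0.93·88.5·10.99 = 904.2 W (cross-section πr²).
Total input = 904.2 + 1510 = 2414 W.
Radiated: εσ·A_surf·T⁴ with A_surf = 4πr² = 43.94 m².
T⁴ = 2414/(0.93·5.67×10⁻⁸·43.94) = 1.042×10⁹ K⁴.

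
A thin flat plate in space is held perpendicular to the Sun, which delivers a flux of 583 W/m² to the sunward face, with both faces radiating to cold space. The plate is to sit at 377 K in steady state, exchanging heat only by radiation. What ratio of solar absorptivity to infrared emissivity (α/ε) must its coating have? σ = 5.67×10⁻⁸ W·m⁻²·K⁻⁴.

α/ε ≈ 3.93

Balance: αS·A = εσ·2A·T⁴ ⇒ α/ε = 2σT⁴/S.
α/ε = 2·5.67×10⁻⁸·(377)⁴/583 = 2·5.67×10⁻⁸·2.020×10¹⁰/583.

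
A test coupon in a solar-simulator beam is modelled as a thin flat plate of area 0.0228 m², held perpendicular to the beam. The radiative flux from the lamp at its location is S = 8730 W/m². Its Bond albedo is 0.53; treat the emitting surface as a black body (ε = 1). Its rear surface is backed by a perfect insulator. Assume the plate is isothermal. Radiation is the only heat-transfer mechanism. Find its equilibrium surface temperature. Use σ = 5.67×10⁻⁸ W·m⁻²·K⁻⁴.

T ≈ 519 K

At equilibrium, absorbed power = emitted power.
Absorbing cross-section = A = 0.02280 m²; emitting surface = A = 0.02280 m² (ratio 1).
(1−a)S·A_cross = εσ·A_surf·T⁴  ⇒  T⁴ = (1−a)S/(1σ).
T⁴ = 0.470·8730/(1·5.67×10⁻⁸) = 7.237×10¹⁰ K⁴.
T = (7.237×10¹⁰)^(1/4).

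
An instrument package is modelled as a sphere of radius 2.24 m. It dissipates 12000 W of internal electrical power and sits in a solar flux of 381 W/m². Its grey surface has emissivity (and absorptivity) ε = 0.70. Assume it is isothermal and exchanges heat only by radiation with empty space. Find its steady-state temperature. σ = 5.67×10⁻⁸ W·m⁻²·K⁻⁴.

T ≈ 284 K

At steady state, absorbed solar power + internal power = radiated power.
Absorbed: α·S·A_cross = 0.70·381·15.76 = 4204 W (cross-section πr²).
Total input = 4204 + 12000 = 16200 W.
Radiated: εσ·A_surf·T⁴ with A_surf = 4πr² = 63.05 m².
T⁴ = 16200/(0.70·5.67×10⁻⁸·63.05) = 6.475×10⁹ K⁴.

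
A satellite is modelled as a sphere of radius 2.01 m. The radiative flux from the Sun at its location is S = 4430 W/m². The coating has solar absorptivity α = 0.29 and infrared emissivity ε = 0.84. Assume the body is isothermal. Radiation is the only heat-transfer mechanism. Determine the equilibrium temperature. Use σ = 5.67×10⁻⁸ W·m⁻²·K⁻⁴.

At equilibrium, absorbed power = emitted power.
Absorbing cross-section = πr² = 12.69 m²; emitting surface = 4πr² = 50.77 m² (ratio 4).
αS·A_cross = εσ·A_surf·T⁴  ⇒  T⁴ = αS/(ε·4σ).
T⁴ = 0.290·4430/(0.84·4·5.67×10⁻⁸) = 6.743×10⁹ K⁴.
T = (6.743×10⁹)^(1/4).

T ≈ 287 K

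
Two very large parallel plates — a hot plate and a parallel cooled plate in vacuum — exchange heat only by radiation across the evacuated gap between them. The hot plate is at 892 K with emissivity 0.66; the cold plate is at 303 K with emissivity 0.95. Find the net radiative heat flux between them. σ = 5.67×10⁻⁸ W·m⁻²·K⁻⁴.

q ≈ 22600 W/m²

For two infinite grey parallel plates, q = σ(T₁⁴ − T₂⁴)/(1/ε₁ + 1/ε₂ − 1).
T₁⁴ − T₂⁴ = 6.331×10¹¹ − 8.429×10⁹ = 6.247×10¹¹ K⁴.
1/ε₁ + 1/ε₂ − 1 = 1.515 + 1.053 − 1 = 1.568.
q = 5.67×10⁻⁸ × 6.247×10¹¹ / 1.568.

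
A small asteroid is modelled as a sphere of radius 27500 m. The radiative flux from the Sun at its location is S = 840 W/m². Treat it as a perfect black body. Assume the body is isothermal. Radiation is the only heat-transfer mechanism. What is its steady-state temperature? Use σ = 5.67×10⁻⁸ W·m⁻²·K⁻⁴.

T ≈ 247 K

At equilibrium, absorbed power = emitted power.
Absorbing cross-section = πr² = 2.376×10⁹ m²; emitting surface = 4πr² = 9.503×10⁹ m² (ratio 4).
S·A_cross = εσ·A_surf·T⁴  ⇒  T⁴ = S/(4σ).
T⁴ = 1.00·840/(4·5.67×10⁻⁸) = 3.704×10⁹ K⁴.
T = (3.704×10⁹)^(1/4).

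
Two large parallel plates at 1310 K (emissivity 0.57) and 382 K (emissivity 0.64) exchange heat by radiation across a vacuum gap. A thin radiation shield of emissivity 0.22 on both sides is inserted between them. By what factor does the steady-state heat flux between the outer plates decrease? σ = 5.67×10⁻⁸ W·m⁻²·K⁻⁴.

Without shield: q₀ = σΔ(T⁴)/(1/ε₁+1/ε₂−1) with denominator 2.317.
With shield the two gaps are in series; the resistances add: (1/ε₁+1/ε_s−1)+(1/ε_s+1/ε₂−1) = 5.300+5.108 = 10.41.
Heat-flux ratio q₀/q = 10.41/2.317.

factor ≈ 4.49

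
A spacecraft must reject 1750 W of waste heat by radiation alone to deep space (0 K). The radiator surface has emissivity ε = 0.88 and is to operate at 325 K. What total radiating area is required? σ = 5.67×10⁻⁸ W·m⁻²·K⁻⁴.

A ≈ 3.14 m²

P = εσA T⁴ ⇒ A = P/(εσT⁴).
T⁴ = 1.116×10¹⁰ K⁴.
A = 1750/(0.88 × 5.67×10⁻⁸ × 1.116×10¹⁰).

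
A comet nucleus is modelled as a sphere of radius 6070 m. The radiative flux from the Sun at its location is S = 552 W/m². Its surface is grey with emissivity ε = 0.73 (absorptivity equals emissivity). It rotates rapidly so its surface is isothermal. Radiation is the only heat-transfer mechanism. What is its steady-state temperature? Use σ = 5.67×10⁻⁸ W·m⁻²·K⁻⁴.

T ≈ 222 K

At equilibrium, absorbed power = emitted power.
Absorbing cross-section = πr² = 1.158×10⁸ m²; emitting surface = 4πr² = 4.630×10⁸ m² (ratio 4).
εS·A_cross = εσ·A_surf·T⁴  ⇒  T⁴ = S/(4σ)   (ε cancels).
T⁴ = 552/(4·5.67×10⁻⁸) = 2.434×10⁹ K⁴.
T = (2.434×10⁹)^(1/4).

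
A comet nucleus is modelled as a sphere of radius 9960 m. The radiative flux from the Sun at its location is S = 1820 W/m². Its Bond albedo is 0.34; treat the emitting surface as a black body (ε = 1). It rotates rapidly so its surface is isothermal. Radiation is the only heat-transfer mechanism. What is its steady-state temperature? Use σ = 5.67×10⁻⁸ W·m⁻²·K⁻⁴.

T ≈ 270 K

At equilibrium, absorbed power = emitted power.
Absorbing cross-section = πr² = 3.117×10⁸ m²; emitting surface = 4πr² = 1.247×10⁹ m² (ratio 4).
(1−a)S·A_cross = εσ·A_surf·T⁴  ⇒  T⁴ = (1−a)S/(4σ).
T⁴ = 0.660·1820/(4·5.67×10⁻⁸) = 5.296×10⁹ K⁴.
T = (5.296×10⁹)^(1/4).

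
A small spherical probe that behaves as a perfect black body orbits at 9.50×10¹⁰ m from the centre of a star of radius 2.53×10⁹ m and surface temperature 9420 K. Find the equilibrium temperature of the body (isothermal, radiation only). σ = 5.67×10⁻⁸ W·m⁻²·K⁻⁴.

The star's surface emits σT_*⁴; at distance d the flux is S = σT_*⁴(R_*/d)².
S = 5.67×10⁻⁸·(9420)⁴·(2.53×10⁹/9.50×10¹⁰)² = 3.167×10⁵ W/m².
For an isothermal sphere T⁴ = (1−a)S/(4σ) = 1.396×10¹² K⁴.

T ≈ 1090 K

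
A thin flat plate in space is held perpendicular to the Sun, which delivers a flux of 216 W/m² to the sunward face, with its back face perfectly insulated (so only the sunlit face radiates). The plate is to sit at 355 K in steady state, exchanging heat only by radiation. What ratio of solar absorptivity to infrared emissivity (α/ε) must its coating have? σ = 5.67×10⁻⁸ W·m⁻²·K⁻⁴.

Balance: αS·A = εσ·1A·T⁴ ⇒ α/ε = σT⁴/S.
α/ε = 5.67×10⁻⁸·(355)⁴/216 = 5.67×10⁻⁸·1.588×10¹⁰/216.

α/ε ≈ 4.17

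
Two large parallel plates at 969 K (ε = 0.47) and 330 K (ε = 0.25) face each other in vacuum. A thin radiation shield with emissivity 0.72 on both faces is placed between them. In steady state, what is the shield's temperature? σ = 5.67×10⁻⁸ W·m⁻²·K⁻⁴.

T_s ≈ 867 K

In steady state the net flux on the hot side equals that on the cold side.
σ(T₁⁴−T_s⁴)/D₁ = σ(T_s⁴−T₂⁴)/D₂, with D₁ = 1/ε₁+1/ε_s−1 = 2.517, D₂ = 1/ε_s+1/ε₂−1 = 4.389.
Solve for T_s⁴: T_s⁴ = (D₂·T₁⁴ + D₁·T₂⁴)/(D₁+D₂) = 5.647×10¹¹ K⁴.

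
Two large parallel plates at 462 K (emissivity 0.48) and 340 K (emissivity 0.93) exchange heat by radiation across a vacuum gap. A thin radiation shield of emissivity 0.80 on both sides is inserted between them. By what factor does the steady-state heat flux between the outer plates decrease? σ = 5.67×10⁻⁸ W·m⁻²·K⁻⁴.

Without shield: q₀ = σΔ(T⁴)/(1/ε₁+1/ε₂−1) with denominator 2.159.
With shield the two gaps are in series; the resistances add: (1/ε₁+1/ε_s−1)+(1/ε_s+1/ε₂−1) = 2.333+1.325 = 3.659.
Heat-flux ratio q₀/q = 3.659/2.159.

factor ≈ 1.69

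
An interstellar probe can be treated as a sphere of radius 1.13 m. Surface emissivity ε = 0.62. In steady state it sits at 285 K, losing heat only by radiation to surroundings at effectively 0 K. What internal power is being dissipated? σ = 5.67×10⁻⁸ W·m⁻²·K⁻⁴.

P ≈ 3720 W

Steady state: P = εσA T⁴.
A = 4πr² = 16.05 m²; T⁴ = (285)⁴ = 6.598×10⁹ K⁴.
P = 0.62 × 5.67×10⁻⁸ × 16.05 × 6.598×10⁹.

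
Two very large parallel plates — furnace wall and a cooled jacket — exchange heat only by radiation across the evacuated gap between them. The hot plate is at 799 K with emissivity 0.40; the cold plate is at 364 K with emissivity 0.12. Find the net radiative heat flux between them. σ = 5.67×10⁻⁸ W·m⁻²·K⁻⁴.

For two infinite grey parallel plates, q = σ(T₁⁴ − T₂⁴)/(1/ε₁ + 1/ε₂ − 1).
T₁⁴ − T₂⁴ = 4.076×10¹¹ − 1.756×10¹⁰ = 3.900×10¹¹ K⁴.
1/ε₁ + 1/ε₂ − 1 = 2.500 + 8.333 − 1 = 9.833.
q = 5.67×10⁻⁸ × 3.900×10¹¹ / 9.833.

q ≈ 2250 W/m²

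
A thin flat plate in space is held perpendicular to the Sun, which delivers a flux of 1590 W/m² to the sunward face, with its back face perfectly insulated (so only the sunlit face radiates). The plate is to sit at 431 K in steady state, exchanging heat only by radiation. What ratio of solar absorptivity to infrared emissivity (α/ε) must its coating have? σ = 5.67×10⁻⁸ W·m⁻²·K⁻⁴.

Balance: αS·A = εσ·1A·T⁴ ⇒ α/ε = σT⁴/S.
α/ε = 5.67×10⁻⁸·(431)⁴/1590 = 5.67×10⁻⁸·3.451×10¹⁰/1590.

α/ε ≈ 1.23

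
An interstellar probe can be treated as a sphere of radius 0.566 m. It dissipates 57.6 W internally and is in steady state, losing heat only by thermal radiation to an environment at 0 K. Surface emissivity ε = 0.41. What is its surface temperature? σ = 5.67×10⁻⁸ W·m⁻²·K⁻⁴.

T ≈ 158 K

Steady state: internal power = radiated power, P = εσA T⁴.
Radiating area A = 4πr² = 4.026 m².
T⁴ = P/(εσA) = 57.6/(0.41·5.67×10⁻⁸·4.026) = 6.155×10⁸ K⁴.
T = (6.155×10⁸)^(1/4).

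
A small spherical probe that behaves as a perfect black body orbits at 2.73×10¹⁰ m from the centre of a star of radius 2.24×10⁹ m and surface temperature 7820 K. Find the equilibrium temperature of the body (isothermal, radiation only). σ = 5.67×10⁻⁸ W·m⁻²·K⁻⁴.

The star's surface emits σT_*⁴; at distance d the flux is S = σT_*⁴(R_*/d)².
S = 5.67×10⁻⁸·(7820)⁴·(2.24×10⁹/2.73×10¹⁰)² = 1.428×10⁶ W/m².
For an isothermal sphere T⁴ = (1−a)S/(4σ) = 6.294×10¹² K⁴.

T ≈ 1580 K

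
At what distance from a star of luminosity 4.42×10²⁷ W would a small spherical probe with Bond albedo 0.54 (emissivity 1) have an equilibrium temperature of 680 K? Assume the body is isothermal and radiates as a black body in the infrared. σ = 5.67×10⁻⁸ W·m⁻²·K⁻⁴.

d ≈ 5.78×10¹⁰ m

For an isothermal black-emitting sphere, (1−a)S·πr² = σ·4πr²·T⁴ ⇒ S = 4σT⁴/(1−a).
S = 4·5.67×10⁻⁸·(680)⁴/0.460 = 1.054×10⁵ W/m².
Flux falls as S = L/(4πd²), so d = √(L/(4πS)) = √(4.42×10²⁷/(4π·1.054×10⁵)).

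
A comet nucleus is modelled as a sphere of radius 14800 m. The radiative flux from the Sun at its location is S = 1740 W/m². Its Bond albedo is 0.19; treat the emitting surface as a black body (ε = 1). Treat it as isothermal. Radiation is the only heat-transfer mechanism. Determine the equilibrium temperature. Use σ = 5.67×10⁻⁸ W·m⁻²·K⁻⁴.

T ≈ 281 K

At equilibrium, absorbed power = emitted power.
Absorbing cross-section = πr² = 6.881×10⁸ m²; emitting surface = 4πr² = 2.753×10⁹ m² (ratio 4).
(1−a)S·A_cross = εσ·A_surf·T⁴  ⇒  T⁴ = (1−a)S/(4σ).
T⁴ = 0.810·1740/(4·5.67×10⁻⁸) = 6.214×10⁹ K⁴.
T = (6.214×10⁹)^(1/4).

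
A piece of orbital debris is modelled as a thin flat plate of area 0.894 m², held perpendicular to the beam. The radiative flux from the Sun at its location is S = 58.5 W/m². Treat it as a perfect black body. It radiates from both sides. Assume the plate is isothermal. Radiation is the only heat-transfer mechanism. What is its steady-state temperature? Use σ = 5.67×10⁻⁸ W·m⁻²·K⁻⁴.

At equilibrium, absorbed power = emitted power.
Absorbing cross-section = A = 0.8940 m²; emitting surface = 2A = 1.788 m² (ratio 2).
S·A_cross = εσ·A_surf·T⁴  ⇒  T⁴ = S/(2σ).
T⁴ = 1.00·58.5/(2·5.67×10⁻⁸) = 5.159×10⁸ K⁴.
T = (5.159×10⁸)^(1/4).

T ≈ 151 K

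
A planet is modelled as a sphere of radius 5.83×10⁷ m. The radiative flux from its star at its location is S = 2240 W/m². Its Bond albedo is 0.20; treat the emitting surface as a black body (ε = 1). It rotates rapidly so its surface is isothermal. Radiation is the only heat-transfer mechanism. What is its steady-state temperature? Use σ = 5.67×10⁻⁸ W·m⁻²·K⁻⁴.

T ≈ 298 K

At equilibrium, absorbed power = emitted power.
Absorbing cross-section = πr² = 1.068×10¹⁶ m²; emitting surface = 4πr² = 4.271×10¹⁶ m² (ratio 4).
(1−a)S·A_cross = εσ·A_surf·T⁴  ⇒  T⁴ = (1−a)S/(4σ).
T⁴ = 0.800·2240/(4·5.67×10⁻⁸) = 7.901×10⁹ K⁴.
T = (7.901×10⁹)^(1/4).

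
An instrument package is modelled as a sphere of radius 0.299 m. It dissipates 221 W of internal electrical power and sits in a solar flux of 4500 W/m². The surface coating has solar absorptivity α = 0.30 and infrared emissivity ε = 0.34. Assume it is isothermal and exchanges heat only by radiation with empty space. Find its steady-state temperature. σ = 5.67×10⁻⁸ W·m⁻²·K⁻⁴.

T ≈ 408 K

At steady state, absorbed solar power + internal power = radiated power.
Absorbed: α·S·A_cross = 0.30·4500·0.2809 = 379.2 W (cross-section πr²).
Total input = 379.2 + 221 = 600.2 W.
Radiated: εσ·A_surf·T⁴ with A_surf = 4πr² = 1.123 m².
T⁴ = 600.2/(0.34·5.67×10⁻⁸·1.123) = 2.771×10¹⁰ K⁴.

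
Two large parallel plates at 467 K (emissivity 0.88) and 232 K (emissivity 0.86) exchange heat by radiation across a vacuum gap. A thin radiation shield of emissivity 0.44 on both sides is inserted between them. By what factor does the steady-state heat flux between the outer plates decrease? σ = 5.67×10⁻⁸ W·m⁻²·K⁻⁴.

factor ≈ 3.73

Without shield: q₀ = σΔ(T⁴)/(1/ε₁+1/ε₂−1) with denominator 1.299.
With shield the two gaps are in series; the resistances add: (1/ε₁+1/ε_s−1)+(1/ε_s+1/ε₂−1) = 2.409+2.436 = 4.845.
Heat-flux ratio q₀/q = 4.845/1.299.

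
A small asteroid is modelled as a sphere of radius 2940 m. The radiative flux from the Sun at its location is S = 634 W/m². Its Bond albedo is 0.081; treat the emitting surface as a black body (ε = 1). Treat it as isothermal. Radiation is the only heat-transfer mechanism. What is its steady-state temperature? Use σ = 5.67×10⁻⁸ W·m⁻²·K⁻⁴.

At equilibrium, absorbed power = emitted power.
Absorbing cross-section = πr² = 2.715×10⁷ m²; emitting surface = 4πr² = 1.086×10⁸ m² (ratio 4).
(1−a)S·A_cross = εσ·A_surf·T⁴  ⇒  T⁴ = (1−a)S/(4σ).
T⁴ = 0.919·634/(4·5.67×10⁻⁸) = 2.569×10⁹ K⁴.
T = (2.569×10⁹)^(1/4).

T ≈ 225 K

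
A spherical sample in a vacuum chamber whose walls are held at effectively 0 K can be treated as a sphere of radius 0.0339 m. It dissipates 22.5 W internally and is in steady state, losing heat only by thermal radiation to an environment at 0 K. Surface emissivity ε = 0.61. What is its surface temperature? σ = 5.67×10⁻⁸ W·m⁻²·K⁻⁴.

T ≈ 461 K

Steady state: internal power = radiated power, P = εσA T⁴.
Radiating area A = 4πr² = 0.01444 m².
T⁴ = P/(εσA) = 22.5/(0.61·5.67×10⁻⁸·0.01444) = 4.505×10¹⁰ K⁴.
T = (4.505×10¹⁰)^(1/4).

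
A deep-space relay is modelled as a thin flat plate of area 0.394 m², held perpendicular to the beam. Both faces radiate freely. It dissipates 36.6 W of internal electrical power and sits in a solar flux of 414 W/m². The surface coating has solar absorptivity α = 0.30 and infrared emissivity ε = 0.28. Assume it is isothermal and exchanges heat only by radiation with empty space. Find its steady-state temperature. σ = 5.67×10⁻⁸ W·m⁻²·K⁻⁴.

At steady state, absorbed solar power + internal power = radiated power.
Absorbed: α·S·A_cross = 0.30·414·0.3940 = 48.93 W (cross-section A).
Total input = 48.93 + 36.6 = 85.53 W.
Radiated: εσ·A_surf·T⁴ with A_surf = 2A = 0.7880 m².
T⁴ = 85.53/(0.28·5.67×10⁻⁸·0.7880) = 6.837×10⁹ K⁴.

T ≈ 288 K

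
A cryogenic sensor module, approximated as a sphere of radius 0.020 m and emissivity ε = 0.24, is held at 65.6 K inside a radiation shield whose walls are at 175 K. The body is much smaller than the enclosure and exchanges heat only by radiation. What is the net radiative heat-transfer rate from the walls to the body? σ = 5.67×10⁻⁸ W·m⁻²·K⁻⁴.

For a small grey body in a large enclosure: P_net = εσA(T_body⁴ − T_wall⁴).
A = 4πr² = 0.005027 m²; T_body⁴ − T_wall⁴ = 1.852×10⁷ − 9.379×10⁸ = -9.194×10⁸ K⁴.
|P_net| = 0.24·5.67×10⁻⁸·0.005027·9.194×10⁸.

P_net ≈ 0.0629 W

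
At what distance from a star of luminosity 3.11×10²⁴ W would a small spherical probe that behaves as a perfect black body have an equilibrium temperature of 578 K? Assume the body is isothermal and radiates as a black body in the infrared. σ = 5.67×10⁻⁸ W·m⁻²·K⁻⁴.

For an isothermal black-emitting sphere, (1−a)S·πr² = σ·4πr²·T⁴ ⇒ S = 4σT⁴/(1−a).
S = 4·5.67×10⁻⁸·(578)⁴/1.00 = 25310 W/m².
Flux falls as S = L/(4πd²), so d = √(L/(4πS)) = √(3.11×10²⁴/(4π·25310)).

d ≈ 3.13×10⁹ m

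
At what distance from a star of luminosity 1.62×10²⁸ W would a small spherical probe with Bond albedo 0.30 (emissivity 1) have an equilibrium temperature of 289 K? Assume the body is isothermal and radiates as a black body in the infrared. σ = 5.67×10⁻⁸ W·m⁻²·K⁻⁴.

d ≈ 7.55×10¹¹ m

For an isothermal black-emitting sphere, (1−a)S·πr² = σ·4πr²·T⁴ ⇒ S = 4σT⁴/(1−a).
S = 4·5.67×10⁻⁸·(289)⁴/0.700 = 2260 W/m².
Flux falls as S = L/(4πd²), so d = √(L/(4πS)) = √(1.62×10²⁸/(4π·2260)).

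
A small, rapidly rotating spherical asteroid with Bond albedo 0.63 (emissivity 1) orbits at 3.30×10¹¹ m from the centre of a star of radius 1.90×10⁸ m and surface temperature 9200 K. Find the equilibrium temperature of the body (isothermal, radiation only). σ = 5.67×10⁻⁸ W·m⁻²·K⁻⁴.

The star's surface emits σT_*⁴; at distance d the flux is S = σT_*⁴(R_*/d)².
S = 5.67×10⁻⁸·(9200)⁴·(1.90×10⁸/3.30×10¹¹)² = 134.7 W/m².
For an isothermal sphere T⁴ = (1−a)S/(4σ) = 2.197×10⁸ K⁴.

T ≈ 122 K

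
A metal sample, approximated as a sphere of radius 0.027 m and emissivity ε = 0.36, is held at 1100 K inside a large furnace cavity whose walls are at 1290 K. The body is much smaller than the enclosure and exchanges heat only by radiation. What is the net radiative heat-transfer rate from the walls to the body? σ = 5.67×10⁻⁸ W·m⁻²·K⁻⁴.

P_net ≈ 244 W

For a small grey body in a large enclosure: P_net = εσA(T_body⁴ − T_wall⁴).
A = 4πr² = 0.009161 m²; T_body⁴ − T_wall⁴ = 1.464×10¹² − 2.769×10¹² = -1.305×10¹² K⁴.
|P_net| = 0.36·5.67×10⁻⁸·0.009161·1.305×10¹².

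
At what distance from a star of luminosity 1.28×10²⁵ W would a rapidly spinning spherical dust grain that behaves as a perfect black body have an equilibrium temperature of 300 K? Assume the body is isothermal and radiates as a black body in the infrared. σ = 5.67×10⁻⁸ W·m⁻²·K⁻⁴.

d ≈ 2.35×10¹⁰ m

For an isothermal black-emitting sphere, (1−a)S·πr² = σ·4πr²·T⁴ ⇒ S = 4σT⁴/(1−a).
S = 4·5.67×10⁻⁸·(300)⁴/1.00 = 1837 W/m².
Flux falls as S = L/(4πd²), so d = √(L/(4πS)) = √(1.28×10²⁵/(4π·1837)).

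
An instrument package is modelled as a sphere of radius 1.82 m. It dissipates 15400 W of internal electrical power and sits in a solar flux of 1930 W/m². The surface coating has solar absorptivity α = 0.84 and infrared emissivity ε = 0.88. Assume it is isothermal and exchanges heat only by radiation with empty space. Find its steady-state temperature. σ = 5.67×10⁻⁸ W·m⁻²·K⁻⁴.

T ≈ 353 K

At steady state, absorbed solar power + internal power = radiated power.
Absorbed: α·S·A_cross = 0.84·1930·10.41 = 16870 W (cross-section πr²).
Total input = 16870 + 15400 = 32270 W.
Radiated: εσ·A_surf·T⁴ with A_surf = 4πr² = 41.62 m².
T⁴ = 32270/(0.88·5.67×10⁻⁸·41.62) = 1.554×10¹⁰ K⁴.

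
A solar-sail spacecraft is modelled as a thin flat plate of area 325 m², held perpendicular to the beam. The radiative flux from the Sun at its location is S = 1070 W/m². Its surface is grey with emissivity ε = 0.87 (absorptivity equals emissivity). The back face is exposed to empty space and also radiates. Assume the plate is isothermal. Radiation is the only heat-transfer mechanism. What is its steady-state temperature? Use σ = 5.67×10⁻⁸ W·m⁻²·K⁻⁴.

At equilibrium, absorbed power = emitted power.
Absorbing cross-section = A = 325.0 m²; emitting surface = 2A = 650.0 m² (ratio 2).
εS·A_cross = εσ·A_surf·T⁴  ⇒  T⁴ = S/(2σ)   (ε cancels).
T⁴ = 1070/(2·5.67×10⁻⁸) = 9.436×10⁹ K⁴.
T = (9.436×10⁹)^(1/4).

T ≈ 312 K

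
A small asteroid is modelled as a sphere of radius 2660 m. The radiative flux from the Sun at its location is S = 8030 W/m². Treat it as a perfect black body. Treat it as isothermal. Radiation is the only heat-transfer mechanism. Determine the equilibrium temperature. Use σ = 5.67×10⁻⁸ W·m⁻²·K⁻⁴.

T ≈ 434 K

At equilibrium, absorbed power = emitted power.
Absorbing cross-section = πr² = 2.223×10⁷ m²; emitting surface = 4πr² = 8.891×10⁷ m² (ratio 4).
S·A_cross = εσ·A_surf·T⁴  ⇒  T⁴ = S/(4σ).
T⁴ = 1.00·8030/(4·5.67×10⁻⁸) = 3.541×10¹⁰ K⁴.
T = (3.541×10¹⁰)^(1/4).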